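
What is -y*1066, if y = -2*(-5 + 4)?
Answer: -2132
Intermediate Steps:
y = 2 (y = -2*(-1) = 2)
-y*1066 = -2*1066 = -1*2132 = -2132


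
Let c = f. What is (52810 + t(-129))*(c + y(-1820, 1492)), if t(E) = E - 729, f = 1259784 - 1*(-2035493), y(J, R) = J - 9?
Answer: 171101210496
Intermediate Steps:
y(J, R) = -9 + J
f = 3295277 (f = 1259784 + 2035493 = 3295277)
t(E) = -729 + E
c = 3295277
(52810 + t(-129))*(c + y(-1820, 1492)) = (52810 + (-729 - 129))*(3295277 + (-9 - 1820)) = (52810 - 858)*(3295277 - 1829) = 51952*3293448 = 171101210496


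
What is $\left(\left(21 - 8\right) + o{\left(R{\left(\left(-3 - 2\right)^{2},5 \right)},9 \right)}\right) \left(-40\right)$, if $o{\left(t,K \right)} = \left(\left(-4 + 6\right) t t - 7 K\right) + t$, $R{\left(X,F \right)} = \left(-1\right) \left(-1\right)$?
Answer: $1880$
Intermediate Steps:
$R{\left(X,F \right)} = 1$
$o{\left(t,K \right)} = t - 7 K + 2 t^{2}$ ($o{\left(t,K \right)} = \left(2 t t - 7 K\right) + t = \left(2 t^{2} - 7 K\right) + t = \left(- 7 K + 2 t^{2}\right) + t = t - 7 K + 2 t^{2}$)
$\left(\left(21 - 8\right) + o{\left(R{\left(\left(-3 - 2\right)^{2},5 \right)},9 \right)}\right) \left(-40\right) = \left(\left(21 - 8\right) + \left(1 - 63 + 2 \cdot 1^{2}\right)\right) \left(-40\right) = \left(13 + \left(1 - 63 + 2 \cdot 1\right)\right) \left(-40\right) = \left(13 + \left(1 - 63 + 2\right)\right) \left(-40\right) = \left(13 - 60\right) \left(-40\right) = \left(-47\right) \left(-40\right) = 1880$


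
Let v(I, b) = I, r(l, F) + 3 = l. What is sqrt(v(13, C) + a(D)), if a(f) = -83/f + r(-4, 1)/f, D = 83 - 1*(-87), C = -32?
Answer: 2*sqrt(901)/17 ≈ 3.5314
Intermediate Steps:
r(l, F) = -3 + l
D = 170 (D = 83 + 87 = 170)
a(f) = -90/f (a(f) = -83/f + (-3 - 4)/f = -83/f - 7/f = -90/f)
sqrt(v(13, C) + a(D)) = sqrt(13 - 90/170) = sqrt(13 - 90*1/170) = sqrt(13 - 9/17) = sqrt(212/17) = 2*sqrt(901)/17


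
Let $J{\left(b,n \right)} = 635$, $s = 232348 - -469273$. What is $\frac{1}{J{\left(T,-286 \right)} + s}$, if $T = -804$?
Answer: $\frac{1}{702256} \approx 1.424 \cdot 10^{-6}$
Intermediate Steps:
$s = 701621$ ($s = 232348 + 469273 = 701621$)
$\frac{1}{J{\left(T,-286 \right)} + s} = \frac{1}{635 + 701621} = \frac{1}{702256}$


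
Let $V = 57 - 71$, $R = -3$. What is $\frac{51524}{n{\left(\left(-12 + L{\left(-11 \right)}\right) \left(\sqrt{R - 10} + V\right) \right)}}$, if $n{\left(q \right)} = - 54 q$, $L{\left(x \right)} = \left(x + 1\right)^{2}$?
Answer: $\frac{8197}{11286} + \frac{1171 i \sqrt{13}}{22572} \approx 0.7263 + 0.18705 i$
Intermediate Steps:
$V = -14$ ($V = 57 - 71 = -14$)
$L{\left(x \right)} = \left(1 + x\right)^{2}$
$\frac{51524}{n{\left(\left(-12 + L{\left(-11 \right)}\right) \left(\sqrt{R - 10} + V\right) \right)}} = \frac{51524}{\left(-54\right) \left(-12 + \left(1 - 11\right)^{2}\right) \left(\sqrt{-3 - 10} - 14\right)} = \frac{51524}{\left(-54\right) \left(-12 + \left(-10\right)^{2}\right) \left(\sqrt{-13} - 14\right)} = \frac{51524}{\left(-54\right) \left(-12 + 100\right) \left(i \sqrt{13} - 14\right)} = \frac{51524}{\left(-54\right) 88 \left(-14 + i \sqrt{13}\right)} = \frac{51524}{\left(-54\right) \left(-1232 + 88 i \sqrt{13}\right)} = \frac{51524}{66528 - 4752 i \sqrt{13}}$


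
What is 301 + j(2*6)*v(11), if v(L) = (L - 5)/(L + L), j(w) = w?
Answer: 3347/11 ≈ 304.27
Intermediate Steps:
v(L) = (-5 + L)/(2*L) (v(L) = (-5 + L)/((2*L)) = (-5 + L)*(1/(2*L)) = (-5 + L)/(2*L))
301 + j(2*6)*v(11) = 301 + (2*6)*((½)*(-5 + 11)/11) = 301 + 12*((½)*(1/11)*6) = 301 + 12*(3/11) = 301 + 36/11 = 3347/11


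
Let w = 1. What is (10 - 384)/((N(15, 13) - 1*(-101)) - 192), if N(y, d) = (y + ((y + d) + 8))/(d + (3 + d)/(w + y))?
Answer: 5236/1223 ≈ 4.2813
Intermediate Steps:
N(y, d) = (8 + d + 2*y)/(d + (3 + d)/(1 + y)) (N(y, d) = (y + ((y + d) + 8))/(d + (3 + d)/(1 + y)) = (y + ((d + y) + 8))/(d + (3 + d)/(1 + y)) = (y + (8 + d + y))/(d + (3 + d)/(1 + y)) = (8 + d + 2*y)/(d + (3 + d)/(1 + y)))
(10 - 384)/((N(15, 13) - 1*(-101)) - 192) = (10 - 384)/(((8 + 13 + 2*15² + 10*15 + 13*15)/(3 + 2*13 + 13*15) - 1*(-101)) - 192) = -374/(((8 + 13 + 2*225 + 150 + 195)/(3 + 26 + 195) + 101) - 192) = -374/(((8 + 13 + 450 + 150 + 195)/224 + 101) - 192) = -374/(((1/224)*816 + 101) - 192) = -374/((51/14 + 101) - 192) = -374/(1465/14 - 192) = -374/(-1223/14) = -374*(-14/1223) = 5236/1223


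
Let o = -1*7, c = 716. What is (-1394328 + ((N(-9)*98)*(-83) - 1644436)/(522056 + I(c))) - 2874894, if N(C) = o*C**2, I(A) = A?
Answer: -1115913377921/261386 ≈ -4.2692e+6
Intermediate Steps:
o = -7
N(C) = -7*C**2
(-1394328 + ((N(-9)*98)*(-83) - 1644436)/(522056 + I(c))) - 2874894 = (-1394328 + ((-7*(-9)**2*98)*(-83) - 1644436)/(522056 + 716)) - 2874894 = (-1394328 + ((-7*81*98)*(-83) - 1644436)/522772) - 2874894 = (-1394328 + (-567*98*(-83) - 1644436)*(1/522772)) - 2874894 = (-1394328 + (-55566*(-83) - 1644436)*(1/522772)) - 2874894 = (-1394328 + (4611978 - 1644436)*(1/522772)) - 2874894 = (-1394328 + 2967542*(1/522772)) - 2874894 = (-1394328 + 1483771/261386) - 2874894 = -364456334837/261386 - 2874894 = -1115913377921/261386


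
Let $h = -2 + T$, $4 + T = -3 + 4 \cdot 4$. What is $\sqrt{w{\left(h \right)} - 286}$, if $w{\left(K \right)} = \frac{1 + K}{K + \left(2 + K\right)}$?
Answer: $\frac{i \sqrt{1142}}{2} \approx 16.897 i$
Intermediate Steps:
$T = 9$ ($T = -4 + \left(-3 + 4 \cdot 4\right) = -4 + \left(-3 + 16\right) = -4 + 13 = 9$)
$h = 7$ ($h = -2 + 9 = 7$)
$w{\left(K \right)} = \frac{1 + K}{2 + 2 K}$
$\sqrt{w{\left(h \right)} - 286} = \sqrt{\frac{1}{2} - 286} = \sqrt{- \frac{571}{2}} = \frac{i \sqrt{1142}}{2}$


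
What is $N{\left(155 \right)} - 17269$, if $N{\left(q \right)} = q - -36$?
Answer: $-17078$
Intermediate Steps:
$N{\left(q \right)} = 36 + q$ ($N{\left(q \right)} = q + 36 = 36 + q$)
$N{\left(155 \right)} - 17269 = \left(36 + 155\right) - 17269 = 191 - 17269 = -17078$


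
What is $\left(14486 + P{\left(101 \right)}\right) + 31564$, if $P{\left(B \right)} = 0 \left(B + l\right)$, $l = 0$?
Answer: $46050$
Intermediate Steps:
$P{\left(B \right)} = 0$ ($P{\left(B \right)} = 0 \left(B + 0\right) = 0 B = 0$)
$\left(14486 + P{\left(101 \right)}\right) + 31564 = \left(14486 + 0\right) + 31564 = 14486 + 31564 = 46050$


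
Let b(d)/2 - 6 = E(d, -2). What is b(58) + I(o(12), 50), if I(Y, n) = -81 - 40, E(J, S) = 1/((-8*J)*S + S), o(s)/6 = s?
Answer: -50466/463 ≈ -109.00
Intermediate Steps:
o(s) = 6*s
E(J, S) = 1/(S - 8*J*S) (E(J, S) = 1/(-8*J*S + S) = 1/(S - 8*J*S))
b(d) = 12 + 1/(-1 + 8*d) (b(d) = 12 + 2*(-1/(-2*(-1 + 8*d))) = 12 + 2*(-1*(-1/2)/(-1 + 8*d)) = 12 + 2*(1/(2*(-1 + 8*d))) = 12 + 1/(-1 + 8*d))
I(Y, n) = -121
b(58) + I(o(12), 50) = (-11 + 96*58)/(-1 + 8*58) - 121 = (-11 + 5568)/(-1 + 464) - 121 = 5557/463 - 121 = -50466/463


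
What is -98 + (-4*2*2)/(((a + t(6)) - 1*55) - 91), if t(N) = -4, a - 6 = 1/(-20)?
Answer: -282018/2881 ≈ -97.889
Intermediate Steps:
a = 119/20 (a = 6 + 1/(-20) = 6 - 1/20 = 119/20 ≈ 5.9500)
-98 + (-4*2*2)/(((a + t(6)) - 1*55) - 91) = -98 + (-4*2*2)/(((119/20 - 4) - 1*55) - 91) = -98 + (-8*2)/((39/20 - 55) - 91) = -98 - 16/(-1061/20 - 91) = -98 - 16/(-2881/20) = -98 - 16*(-20/2881) = -98 + 320/2881 = -282018/2881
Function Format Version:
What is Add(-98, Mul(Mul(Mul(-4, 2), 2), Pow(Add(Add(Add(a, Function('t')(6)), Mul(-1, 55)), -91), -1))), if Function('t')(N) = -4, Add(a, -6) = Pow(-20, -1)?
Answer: Rational(-282018, 2881) ≈ -97.889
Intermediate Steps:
a = Rational(119, 20) (a = Add(6, Pow(-20, -1)) = Add(6, Rational(-1, 20)) = Rational(119, 20) ≈ 5.9500)
Add(-98, Mul(Mul(Mul(-4, 2), 2), Pow(Add(Add(Add(a, Function('t')(6)), Mul(-1, 55)), -91), -1))) = Add(-98, Mul(Mul(Mul(-4, 2), 2), Pow(Add(Add(Add(Rational(119, 20), -4), Mul(-1, 55)), -91), -1))) = Add(-98, Mul(Mul(-8, 2), Pow(Add(Add(Rational(39, 20), -55), -91), -1))) = Add(-98, Mul(-16, Pow(Add(Rational(-1061, 20), -91), -1))) = Add(-98, Mul(-16, Pow(Rational(-2881, 20), -1))) = Add(-98, Mul(-16, Rational(-20, 2881))) = Add(-98, Rational(320, 2881)) = Rational(-282018, 2881)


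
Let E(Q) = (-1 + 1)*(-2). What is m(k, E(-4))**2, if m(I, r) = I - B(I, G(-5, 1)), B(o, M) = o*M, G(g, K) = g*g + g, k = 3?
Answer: 3249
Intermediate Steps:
G(g, K) = g + g**2 (G(g, K) = g**2 + g = g + g**2)
B(o, M) = M*o
E(Q) = 0 (E(Q) = 0*(-2) = 0)
m(I, r) = -19*I (m(I, r) = I - (-5*(1 - 5))*I = I - (-5*(-4))*I = I - 20*I = -19*I)
m(k, E(-4))**2 = (-19*3)**2 = (-57)**2 = 3249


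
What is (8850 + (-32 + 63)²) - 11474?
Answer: -1663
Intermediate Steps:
(8850 + (-32 + 63)²) - 11474 = (8850 + 31²) - 11474 = (8850 + 961) - 11474 = 9811 - 11474 = -1663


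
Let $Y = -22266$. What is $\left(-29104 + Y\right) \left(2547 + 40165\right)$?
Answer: $-2194115440$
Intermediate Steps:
$\left(-29104 + Y\right) \left(2547 + 40165\right) = \left(-29104 - 22266\right) \left(2547 + 40165\right) = \left(-51370\right) 42712 = -2194115440$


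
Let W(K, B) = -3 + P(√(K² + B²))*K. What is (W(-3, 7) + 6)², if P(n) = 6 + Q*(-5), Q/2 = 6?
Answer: 27225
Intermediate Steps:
Q = 12 (Q = 2*6 = 12)
P(n) = -54 (P(n) = 6 + 12*(-5) = 6 - 60 = -54)
W(K, B) = -3 - 54*K
(W(-3, 7) + 6)² = ((-3 - 54*(-3)) + 6)² = ((-3 + 162) + 6)² = (159 + 6)² = 165² = 27225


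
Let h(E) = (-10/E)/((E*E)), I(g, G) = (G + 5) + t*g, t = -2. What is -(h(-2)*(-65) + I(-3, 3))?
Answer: 269/4 ≈ 67.250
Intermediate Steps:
I(g, G) = 5 + G - 2*g (I(g, G) = (G + 5) - 2*g = (5 + G) - 2*g = 5 + G - 2*g)
h(E) = -10/E**3 (h(E) = (-10/E)/(E**2) = (-10/E)/E**2 = -10/E**3)
-(h(-2)*(-65) + I(-3, 3)) = -(-10/(-2)**3*(-65) + (5 + 3 - 2*(-3))) = -(-10*(-1/8)*(-65) + (5 + 3 + 6)) = -((5/4)*(-65) + 14) = -(-325/4 + 14) = -1*(-269/4) = 269/4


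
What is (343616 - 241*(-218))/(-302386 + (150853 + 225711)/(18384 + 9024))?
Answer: -2714447208/2071854731 ≈ -1.3102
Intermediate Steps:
(343616 - 241*(-218))/(-302386 + (150853 + 225711)/(18384 + 9024)) = (343616 + 52538)/(-302386 + 376564/27408) = 396154/(-302386 + 376564*(1/27408)) = 396154/(-302386 + 94141/6852) = 396154/(-2071854731/6852) = 396154*(-6852/2071854731) = -2714447208/2071854731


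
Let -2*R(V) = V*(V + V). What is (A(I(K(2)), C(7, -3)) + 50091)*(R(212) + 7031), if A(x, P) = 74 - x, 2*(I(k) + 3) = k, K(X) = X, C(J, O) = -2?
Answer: -1901981471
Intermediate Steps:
I(k) = -3 + k/2
R(V) = -V² (R(V) = -V*(V + V)/2 = -V*2*V/2 = -V²)
(A(I(K(2)), C(7, -3)) + 50091)*(R(212) + 7031) = ((74 - (-3 + (½)*2)) + 50091)*(-1*212² + 7031) = ((74 - (-3 + 1)) + 50091)*(-1*44944 + 7031) = ((74 - 1*(-2)) + 50091)*(-44944 + 7031) = ((74 + 2) + 50091)*(-37913) = (76 + 50091)*(-37913) = 50167*(-37913) = -1901981471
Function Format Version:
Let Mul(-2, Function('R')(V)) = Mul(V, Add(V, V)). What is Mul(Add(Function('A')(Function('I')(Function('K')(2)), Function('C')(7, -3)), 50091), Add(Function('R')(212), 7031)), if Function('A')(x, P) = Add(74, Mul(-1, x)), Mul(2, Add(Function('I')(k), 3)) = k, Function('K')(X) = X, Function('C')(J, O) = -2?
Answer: -1901981471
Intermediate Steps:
Function('I')(k) = Add(-3, Mul(Rational(1, 2), k))
Function('R')(V) = Mul(-1, Pow(V, 2)) (Function('R')(V) = Mul(Rational(-1, 2), Mul(V, Add(V, V))) = Mul(Rational(-1, 2), Mul(V, Mul(2, V))) = Mul(Rational(-1, 2), Mul(2, Pow(V, 2))) = Mul(-1, Pow(V, 2)))
Mul(Add(Function('A')(Function('I')(Function('K')(2)), Function('C')(7, -3)), 50091), Add(Function('R')(212), 7031)) = Mul(Add(Add(74, Mul(-1, Add(-3, Mul(Rational(1, 2), 2)))), 50091), Add(Mul(-1, Pow(212, 2)), 7031)) = Mul(Add(Add(74, Mul(-1, Add(-3, 1))), 50091), Add(Mul(-1, 44944), 7031)) = Mul(Add(Add(74, Mul(-1, -2)), 50091), Add(-44944, 7031)) = Mul(Add(Add(74, 2), 50091), -37913) = Mul(Add(76, 50091), -37913) = Mul(50167, -37913) = -1901981471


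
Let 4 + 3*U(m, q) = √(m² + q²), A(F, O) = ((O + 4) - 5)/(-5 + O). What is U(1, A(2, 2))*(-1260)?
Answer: 1680 - 140*√10 ≈ 1237.3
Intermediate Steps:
A(F, O) = (-1 + O)/(-5 + O) (A(F, O) = ((4 + O) - 5)/(-5 + O) = (-1 + O)/(-5 + O))
U(m, q) = -4/3 + √(m² + q²)/3
U(1, A(2, 2))*(-1260) = (-4/3 + √(1² + ((-1 + 2)/(-5 + 2))²)/3)*(-1260) = (-4/3 + √(1 + (1/(-3))²)/3)*(-1260) = (-4/3 + √(1 + (-⅓*1)²)/3)*(-1260) = (-4/3 + √(1 + (-⅓)²)/3)*(-1260) = (-4/3 + √(1 + ⅑)/3)*(-1260) = (-4/3 + √(10/9)/3)*(-1260) = (-4/3 + (√10/3)/3)*(-1260) = (-4/3 + √10/9)*(-1260) = 1680 - 140*√10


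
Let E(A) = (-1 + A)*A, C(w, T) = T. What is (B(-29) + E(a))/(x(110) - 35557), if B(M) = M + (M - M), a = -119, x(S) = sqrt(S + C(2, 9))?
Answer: -506722807/1264300130 - 14251*sqrt(119)/1264300130 ≈ -0.40092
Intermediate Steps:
x(S) = sqrt(9 + S) (x(S) = sqrt(S + 9) = sqrt(9 + S))
E(A) = A*(-1 + A)
B(M) = M (B(M) = M + 0 = M)
(B(-29) + E(a))/(x(110) - 35557) = (-29 - 119*(-1 - 119))/(sqrt(9 + 110) - 35557) = (-29 - 119*(-120))/(sqrt(119) - 35557) = (-29 + 14280)/(-35557 + sqrt(119)) = 14251/(-35557 + sqrt(119))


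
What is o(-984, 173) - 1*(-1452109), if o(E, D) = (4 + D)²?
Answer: 1483438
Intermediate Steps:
o(-984, 173) - 1*(-1452109) = (4 + 173)² - 1*(-1452109) = 177² + 1452109 = 31329 + 1452109 = 1483438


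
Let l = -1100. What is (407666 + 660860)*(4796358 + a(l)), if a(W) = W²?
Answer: 6417949688308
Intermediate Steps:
(407666 + 660860)*(4796358 + a(l)) = (407666 + 660860)*(4796358 + (-1100)²) = 1068526*(4796358 + 1210000) = 1068526*6006358 = 6417949688308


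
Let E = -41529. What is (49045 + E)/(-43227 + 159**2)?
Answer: -3758/8973 ≈ -0.41881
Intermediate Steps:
(49045 + E)/(-43227 + 159**2) = (49045 - 41529)/(-43227 + 159**2) = 7516/(-43227 + 25281) = 7516/(-17946) = 7516*(-1/17946) = -3758/8973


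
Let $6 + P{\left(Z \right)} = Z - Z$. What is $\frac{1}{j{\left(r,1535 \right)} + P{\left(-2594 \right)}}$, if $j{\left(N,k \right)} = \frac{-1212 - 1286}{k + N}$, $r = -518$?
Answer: $- \frac{1017}{8600} \approx -0.11826$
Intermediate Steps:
$P{\left(Z \right)} = -6$ ($P{\left(Z \right)} = -6 + \left(Z - Z\right) = -6 + 0 = -6$)
$j{\left(N,k \right)} = - \frac{2498}{N + k}$
$\frac{1}{j{\left(r,1535 \right)} + P{\left(-2594 \right)}} = \frac{1}{- \frac{2498}{-518 + 1535} - 6} = \frac{1}{- \frac{2498}{1017} - 6} = \frac{1}{- \frac{8600}{1017}} = - \frac{1017}{8600}$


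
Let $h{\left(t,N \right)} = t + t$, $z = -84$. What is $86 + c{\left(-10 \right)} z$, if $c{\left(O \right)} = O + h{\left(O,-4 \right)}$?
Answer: $2606$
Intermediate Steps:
$h{\left(t,N \right)} = 2 t$
$c{\left(O \right)} = 3 O$ ($c{\left(O \right)} = O + 2 O = 3 O$)
$86 + c{\left(-10 \right)} z = 86 + 3 \left(-10\right) \left(-84\right) = 86 - -2520 = 86 + 2520 = 2606$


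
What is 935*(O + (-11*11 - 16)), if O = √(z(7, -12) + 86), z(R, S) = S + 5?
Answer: -128095 + 935*√79 ≈ -1.1978e+5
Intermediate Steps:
z(R, S) = 5 + S
O = √79 (O = √((5 - 12) + 86) = √(-7 + 86) = √79 ≈ 8.8882)
935*(O + (-11*11 - 16)) = 935*(√79 + (-11*11 - 16)) = 935*(√79 + (-121 - 16)) = 935*(√79 - 137) = 935*(-137 + √79) = -128095 + 935*√79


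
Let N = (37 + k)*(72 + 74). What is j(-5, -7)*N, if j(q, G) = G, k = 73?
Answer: -112420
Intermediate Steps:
N = 16060 (N = (37 + 73)*(72 + 74) = 110*146 = 16060)
j(-5, -7)*N = -7*16060 = -112420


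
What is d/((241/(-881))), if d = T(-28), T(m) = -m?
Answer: -24668/241 ≈ -102.36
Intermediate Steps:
d = 28 (d = -1*(-28) = 28)
d/((241/(-881))) = 28/((241/(-881))) = 28/((241*(-1/881))) = 28/(-241/881) = 28*(-881/241) = -24668/241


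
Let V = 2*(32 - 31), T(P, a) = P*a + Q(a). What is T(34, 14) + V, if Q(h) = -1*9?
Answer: 469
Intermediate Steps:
Q(h) = -9
T(P, a) = -9 + P*a (T(P, a) = P*a - 9 = -9 + P*a)
V = 2 (V = 2*1 = 2)
T(34, 14) + V = (-9 + 34*14) + 2 = (-9 + 476) + 2 = 467 + 2 = 469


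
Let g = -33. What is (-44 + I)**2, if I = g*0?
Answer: 1936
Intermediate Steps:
I = 0 (I = -33*0 = 0)
(-44 + I)**2 = (-44 + 0)**2 = (-44)**2 = 1936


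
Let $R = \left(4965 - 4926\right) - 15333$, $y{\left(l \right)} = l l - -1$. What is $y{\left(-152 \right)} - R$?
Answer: $38399$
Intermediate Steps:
$y{\left(l \right)} = 1 + l^{2}$ ($y{\left(l \right)} = l^{2} + 1 = 1 + l^{2}$)
$R = -15294$ ($R = 39 - 15333 = -15294$)
$y{\left(-152 \right)} - R = \left(1 + \left(-152\right)^{2}\right) - -15294 = \left(1 + 23104\right) + 15294 = 23105 + 15294 = 38399$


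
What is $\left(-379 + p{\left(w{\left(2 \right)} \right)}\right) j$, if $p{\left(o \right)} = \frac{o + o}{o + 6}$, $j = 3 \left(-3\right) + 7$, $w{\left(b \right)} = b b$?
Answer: $\frac{3782}{5} \approx 756.4$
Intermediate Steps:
$w{\left(b \right)} = b^{2}$
$j = -2$ ($j = -9 + 7 = -2$)
$p{\left(o \right)} = \frac{2 o}{6 + o}$
$\left(-379 + p{\left(w{\left(2 \right)} \right)}\right) j = \left(-379 + \frac{2 \cdot 2^{2}}{6 + 2^{2}}\right) \left(-2\right) = \left(-379 + 2 \cdot 4 \frac{1}{6 + 4}\right) \left(-2\right) = \left(-379 + 2 \cdot 4 \cdot \frac{1}{10}\right) \left(-2\right) = \left(-379 + \frac{4}{5}\right) \left(-2\right) = \left(- \frac{1891}{5}\right) \left(-2\right) = \frac{3782}{5}$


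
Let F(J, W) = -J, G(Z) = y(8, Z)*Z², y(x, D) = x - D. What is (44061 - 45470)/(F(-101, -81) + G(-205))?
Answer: -1409/8951426 ≈ -0.00015741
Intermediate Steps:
G(Z) = Z²*(8 - Z) (G(Z) = (8 - Z)*Z² = Z²*(8 - Z))
(44061 - 45470)/(F(-101, -81) + G(-205)) = (44061 - 45470)/(-1*(-101) + (-205)²*(8 - 1*(-205))) = -1409/(101 + 42025*(8 + 205)) = -1409/(101 + 42025*213) = -1409/(101 + 8951325) = -1409/8951426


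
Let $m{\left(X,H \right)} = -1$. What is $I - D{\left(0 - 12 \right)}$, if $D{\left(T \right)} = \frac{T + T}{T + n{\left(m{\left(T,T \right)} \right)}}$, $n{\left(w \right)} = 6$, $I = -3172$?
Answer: $-3176$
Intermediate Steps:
$D{\left(T \right)} = \frac{2 T}{6 + T}$ ($D{\left(T \right)} = \frac{T + T}{T + 6} = \frac{2 T}{6 + T}$)
$I - D{\left(0 - 12 \right)} = -3172 - \frac{2 \left(0 - 12\right)}{6 + \left(0 - 12\right)} = -3172 - 2 \left(-12\right) \frac{1}{6 - 12} = -3172 - 2 \left(-12\right) \frac{1}{-6} = -3172 - 2 \left(-12\right) \left(- \frac{1}{6}\right) = -3172 - 4 = -3176$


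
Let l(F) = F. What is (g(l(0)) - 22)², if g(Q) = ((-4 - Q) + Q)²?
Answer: 36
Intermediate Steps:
g(Q) = 16 (g(Q) = (-4)² = 16)
(g(l(0)) - 22)² = (16 - 22)² = (-6)² = 36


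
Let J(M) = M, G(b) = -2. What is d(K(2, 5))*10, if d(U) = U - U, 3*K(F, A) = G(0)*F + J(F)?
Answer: 0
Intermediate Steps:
K(F, A) = -F/3 (K(F, A) = (-2*F + F)/3 = (-F)/3 = -F/3)
d(U) = 0
d(K(2, 5))*10 = 0*10 = 0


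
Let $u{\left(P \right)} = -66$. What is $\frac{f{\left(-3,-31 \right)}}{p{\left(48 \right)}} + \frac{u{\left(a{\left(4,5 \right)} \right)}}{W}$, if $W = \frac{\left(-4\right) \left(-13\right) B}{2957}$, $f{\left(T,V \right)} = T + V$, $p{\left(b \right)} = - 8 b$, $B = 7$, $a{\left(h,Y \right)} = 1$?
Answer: $- \frac{9366229}{17472} \approx -536.07$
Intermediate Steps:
$W = \frac{364}{2957}$ ($W = \frac{\left(-4\right) \left(-13\right) 7}{2957} = 52 \cdot 7 \cdot \frac{1}{2957} = 364 \cdot \frac{1}{2957} = \frac{364}{2957} \approx 0.1231$)
$\frac{f{\left(-3,-31 \right)}}{p{\left(48 \right)}} + \frac{u{\left(a{\left(4,5 \right)} \right)}}{W} = \frac{-3 - 31}{\left(-8\right) 48} - \frac{66}{\frac{364}{2957}} = - \frac{34}{-384} - \frac{97581}{182} = \left(-34\right) \left(- \frac{1}{384}\right) - \frac{97581}{182} = \frac{17}{192} - \frac{97581}{182} = - \frac{9366229}{17472}$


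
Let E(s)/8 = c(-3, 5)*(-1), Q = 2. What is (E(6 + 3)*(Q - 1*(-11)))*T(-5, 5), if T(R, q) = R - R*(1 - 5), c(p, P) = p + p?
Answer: -15600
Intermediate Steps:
c(p, P) = 2*p
T(R, q) = 5*R (T(R, q) = R - R*(-4) = R - (-4)*R = R + 4*R = 5*R)
E(s) = 48 (E(s) = 8*((2*(-3))*(-1)) = 8*(-6*(-1)) = 8*6 = 48)
(E(6 + 3)*(Q - 1*(-11)))*T(-5, 5) = (48*(2 - 1*(-11)))*(5*(-5)) = (48*(2 + 11))*(-25) = (48*13)*(-25) = 624*(-25) = -15600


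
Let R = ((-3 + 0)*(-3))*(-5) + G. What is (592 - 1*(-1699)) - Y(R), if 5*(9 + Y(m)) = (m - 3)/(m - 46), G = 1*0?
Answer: 1046452/455 ≈ 2299.9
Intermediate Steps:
G = 0
R = -45 (R = ((-3 + 0)*(-3))*(-5) + 0 = -3*(-3)*(-5) + 0 = 9*(-5) + 0 = -45 + 0 = -45)
Y(m) = -9 + (-3 + m)/(5*(-46 + m)) (Y(m) = -9 + ((m - 3)/(m - 46))/5 = -9 + ((-3 + m)/(-46 + m))/5 = -9 + (-3 + m)/(5*(-46 + m)))
(592 - 1*(-1699)) - Y(R) = (592 - 1*(-1699)) - (2067 - 44*(-45))/(5*(-46 - 45)) = (592 + 1699) - (2067 + 1980)/(5*(-91)) = 2291 - (-1)*4047/(5*91) = 2291 - 1*(-4047/455) = 2291 + 4047/455 = 1046452/455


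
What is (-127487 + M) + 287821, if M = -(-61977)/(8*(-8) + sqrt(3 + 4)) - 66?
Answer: 217123108/1363 - 20659*sqrt(7)/1363 ≈ 1.5926e+5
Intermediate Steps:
M = -66 + 61977/(-64 + sqrt(7)) (M = -(-61977)/(-64 + sqrt(7)) - 66 = 61977/(-64 + sqrt(7)) - 66 = -66 + 61977/(-64 + sqrt(7)) ≈ -1076.2)
(-127487 + M) + 287821 = (-127487 + (-1412134/1363 - 20659*sqrt(7)/1363)) + 287821 = (-175176915/1363 - 20659*sqrt(7)/1363) + 287821 = 217123108/1363 - 20659*sqrt(7)/1363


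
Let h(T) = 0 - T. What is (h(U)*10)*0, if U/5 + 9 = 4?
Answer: 0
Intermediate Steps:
U = -25 (U = -45 + 5*4 = -45 + 20 = -25)
h(T) = -T
(h(U)*10)*0 = (-1*(-25)*10)*0 = (25*10)*0 = 250*0 = 0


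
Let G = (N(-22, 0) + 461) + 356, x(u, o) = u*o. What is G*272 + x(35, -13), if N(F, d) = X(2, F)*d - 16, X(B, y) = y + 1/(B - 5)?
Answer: 217417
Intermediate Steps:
x(u, o) = o*u
X(B, y) = y + 1/(-5 + B)
N(F, d) = -16 + d*(-1/3 + F) (N(F, d) = ((1 - 5*F + 2*F)/(-5 + 2))*d - 16 = ((1 - 3*F)/(-3))*d - 16 = (-(1 - 3*F)/3)*d - 16 = (-1/3 + F)*d - 16 = d*(-1/3 + F) - 16 = -16 + d*(-1/3 + F))
G = 801 (G = ((-16 - 1/3*0 - 22*0) + 461) + 356 = ((-16 + 0 + 0) + 461) + 356 = (-16 + 461) + 356 = 445 + 356 = 801)
G*272 + x(35, -13) = 801*272 - 13*35 = 217872 - 455 = 217417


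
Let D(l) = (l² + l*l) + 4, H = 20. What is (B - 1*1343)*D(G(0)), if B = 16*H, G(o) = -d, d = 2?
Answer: -12276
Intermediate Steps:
G(o) = -2 (G(o) = -1*2 = -2)
B = 320 (B = 16*20 = 320)
D(l) = 4 + 2*l² (D(l) = (l² + l²) + 4 = 2*l² + 4 = 4 + 2*l²)
(B - 1*1343)*D(G(0)) = (320 - 1*1343)*(4 + 2*(-2)²) = (320 - 1343)*(4 + 2*4) = -1023*(4 + 8) = -1023*12 = -12276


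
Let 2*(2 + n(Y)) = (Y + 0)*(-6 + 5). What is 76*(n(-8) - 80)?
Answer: -5928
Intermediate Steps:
n(Y) = -2 - Y/2 (n(Y) = -2 + ((Y + 0)*(-6 + 5))/2 = -2 + (Y*(-1))/2 = -2 + (-Y)/2 = -2 - Y/2)
76*(n(-8) - 80) = 76*((-2 - ½*(-8)) - 80) = 76*((-2 + 4) - 80) = 76*(2 - 80) = 76*(-78) = -5928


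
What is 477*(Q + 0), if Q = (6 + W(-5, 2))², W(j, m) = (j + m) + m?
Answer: 11925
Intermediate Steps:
W(j, m) = j + 2*m
Q = 25 (Q = (6 + (-5 + 2*2))² = (6 + (-5 + 4))² = (6 - 1)² = 5² = 25)
477*(Q + 0) = 477*(25 + 0) = 477*25 = 11925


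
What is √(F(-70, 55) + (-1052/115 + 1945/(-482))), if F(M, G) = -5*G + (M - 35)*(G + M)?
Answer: √3953725507230/55430 ≈ 35.872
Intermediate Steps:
F(M, G) = -5*G + (-35 + M)*(G + M)
√(F(-70, 55) + (-1052/115 + 1945/(-482))) = √(((-70)² - 40*55 - 35*(-70) + 55*(-70)) + (-1052/115 + 1945/(-482))) = √((4900 - 2200 + 2450 - 3850) + (-1052*1/115 + 1945*(-1/482))) = √(1300 + (-1052/115 - 1945/482)) = √(1300 - 730739/55430) = √(71328261/55430) = √3953725507230/55430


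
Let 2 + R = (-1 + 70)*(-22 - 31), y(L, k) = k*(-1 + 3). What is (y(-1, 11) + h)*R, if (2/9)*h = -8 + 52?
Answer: -804980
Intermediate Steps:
y(L, k) = 2*k (y(L, k) = k*2 = 2*k)
R = -3659 (R = -2 + (-1 + 70)*(-22 - 31) = -2 + 69*(-53) = -2 - 3657 = -3659)
h = 198 (h = 9*(-8 + 52)/2 = (9/2)*44 = 198)
(y(-1, 11) + h)*R = (2*11 + 198)*(-3659) = (22 + 198)*(-3659) = 220*(-3659) = -804980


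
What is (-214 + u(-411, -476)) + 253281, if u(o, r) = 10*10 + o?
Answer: 252756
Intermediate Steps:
u(o, r) = 100 + o
(-214 + u(-411, -476)) + 253281 = (-214 + (100 - 411)) + 253281 = (-214 - 311) + 253281 = -525 + 253281 = 252756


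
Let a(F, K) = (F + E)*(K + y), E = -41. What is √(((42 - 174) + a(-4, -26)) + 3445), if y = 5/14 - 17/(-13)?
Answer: √146013322/182 ≈ 66.393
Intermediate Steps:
y = 303/182 (y = 5*(1/14) - 17*(-1/13) = 5/14 + 17/13 = 303/182 ≈ 1.6648)
a(F, K) = (-41 + F)*(303/182 + K) (a(F, K) = (F - 41)*(K + 303/182) = (-41 + F)*(303/182 + K))
√(((42 - 174) + a(-4, -26)) + 3445) = √(((42 - 174) + (-12423/182 - 41*(-26) + (303/182)*(-4) - 4*(-26))) + 3445) = √((-132 + (-12423/182 + 1066 - 606/91 + 104)) + 3445) = √((-132 + 199305/182) + 3445) = √(175281/182 + 3445) = √(802271/182) = √146013322/182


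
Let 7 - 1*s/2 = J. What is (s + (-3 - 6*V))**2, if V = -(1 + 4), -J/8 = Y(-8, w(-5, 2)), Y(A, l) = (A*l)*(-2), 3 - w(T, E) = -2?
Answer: 1745041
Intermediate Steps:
w(T, E) = 5 (w(T, E) = 3 - 1*(-2) = 3 + 2 = 5)
Y(A, l) = -2*A*l
J = -640 (J = -(-16)*(-8)*5 = -8*80 = -640)
s = 1294 (s = 14 - 2*(-640) = 14 + 1280 = 1294)
V = -5 (V = -1*5 = -5)
(s + (-3 - 6*V))**2 = (1294 + (-3 - 6*(-5)))**2 = (1294 + (-3 + 30))**2 = (1294 + 27)**2 = 1321**2 = 1745041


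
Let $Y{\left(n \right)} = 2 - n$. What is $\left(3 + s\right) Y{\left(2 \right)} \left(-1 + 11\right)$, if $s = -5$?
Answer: $0$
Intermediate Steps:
$\left(3 + s\right) Y{\left(2 \right)} \left(-1 + 11\right) = \left(3 - 5\right) \left(2 - 2\right) \left(-1 + 11\right) = - 2 \left(2 - 2\right) 10 = \left(-2\right) 0 \cdot 10 = 0 \cdot 10 = 0$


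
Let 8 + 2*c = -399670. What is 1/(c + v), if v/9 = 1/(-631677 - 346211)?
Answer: -977888/195420160041 ≈ -5.0040e-6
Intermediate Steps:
c = -199839 (c = -4 + (½)*(-399670) = -4 - 199835 = -199839)
v = -9/977888 (v = 9/(-631677 - 346211) = 9/(-977888) = 9*(-1/977888) = -9/977888 ≈ -9.2035e-6)
1/(c + v) = 1/(-199839 - 9/977888) = 1/(-195420160041/977888) = -977888/195420160041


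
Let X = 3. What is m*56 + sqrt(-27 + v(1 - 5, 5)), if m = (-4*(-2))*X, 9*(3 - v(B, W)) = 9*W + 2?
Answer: 1344 + I*sqrt(263)/3 ≈ 1344.0 + 5.4058*I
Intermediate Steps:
v(B, W) = 25/9 - W (v(B, W) = 3 - (9*W + 2)/9 = 3 - (2 + 9*W)/9 = 3 + (-2/9 - W) = 25/9 - W)
m = 24 (m = -4*(-2)*3 = 8*3 = 24)
m*56 + sqrt(-27 + v(1 - 5, 5)) = 24*56 + sqrt(-27 + (25/9 - 1*5)) = 1344 + sqrt(-27 + (25/9 - 5)) = 1344 + sqrt(-27 - 20/9) = 1344 + sqrt(-263/9) = 1344 + I*sqrt(263)/3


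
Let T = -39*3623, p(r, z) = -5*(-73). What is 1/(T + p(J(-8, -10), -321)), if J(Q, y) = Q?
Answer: -1/140932 ≈ -7.0956e-6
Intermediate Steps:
p(r, z) = 365
T = -141297
1/(T + p(J(-8, -10), -321)) = 1/(-141297 + 365) = 1/(-140932) = -1/140932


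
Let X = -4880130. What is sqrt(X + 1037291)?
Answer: 11*I*sqrt(31759) ≈ 1960.3*I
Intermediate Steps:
sqrt(X + 1037291) = sqrt(-4880130 + 1037291) = sqrt(-3842839) = 11*I*sqrt(31759)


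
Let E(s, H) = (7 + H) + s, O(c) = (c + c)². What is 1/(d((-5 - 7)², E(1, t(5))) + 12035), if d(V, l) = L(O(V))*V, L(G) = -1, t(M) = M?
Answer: 1/11891 ≈ 8.4097e-5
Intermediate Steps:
O(c) = 4*c² (O(c) = (2*c)² = 4*c²)
E(s, H) = 7 + H + s
d(V, l) = -V
1/(d((-5 - 7)², E(1, t(5))) + 12035) = 1/(-(-5 - 7)² + 12035) = 1/(-1*(-12)² + 12035) = 1/(-1*144 + 12035) = 1/(-144 + 12035) = 1/11891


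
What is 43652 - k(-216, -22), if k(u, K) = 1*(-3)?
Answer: 43655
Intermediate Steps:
k(u, K) = -3
43652 - k(-216, -22) = 43652 - 1*(-3) = 43652 + 3 = 43655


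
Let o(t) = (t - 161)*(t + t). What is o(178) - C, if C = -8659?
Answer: 14711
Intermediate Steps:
o(t) = 2*t*(-161 + t) (o(t) = (-161 + t)*(2*t) = 2*t*(-161 + t))
o(178) - C = 2*178*(-161 + 178) - 1*(-8659) = 2*178*17 + 8659 = 6052 + 8659 = 14711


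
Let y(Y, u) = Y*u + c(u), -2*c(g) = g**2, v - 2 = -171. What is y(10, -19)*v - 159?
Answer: 124911/2 ≈ 62456.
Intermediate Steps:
v = -169 (v = 2 - 171 = -169)
c(g) = -g**2/2
y(Y, u) = -u**2/2 + Y*u (y(Y, u) = Y*u - u**2/2 = -u**2/2 + Y*u)
y(10, -19)*v - 159 = ((1/2)*(-19)*(-1*(-19) + 2*10))*(-169) - 159 = ((1/2)*(-19)*(19 + 20))*(-169) - 159 = ((1/2)*(-19)*39)*(-169) - 159 = -741/2*(-169) - 159 = 125229/2 - 159 = 124911/2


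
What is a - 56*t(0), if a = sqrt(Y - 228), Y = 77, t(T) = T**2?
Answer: I*sqrt(151) ≈ 12.288*I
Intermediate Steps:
a = I*sqrt(151) (a = sqrt(77 - 228) = sqrt(-151) = I*sqrt(151) ≈ 12.288*I)
a - 56*t(0) = I*sqrt(151) - 56*0**2 = I*sqrt(151) - 56*0 = I*sqrt(151) + 0 = I*sqrt(151)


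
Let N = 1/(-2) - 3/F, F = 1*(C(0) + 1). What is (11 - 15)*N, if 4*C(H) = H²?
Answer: 14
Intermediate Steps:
C(H) = H²/4
F = 1 (F = 1*((¼)*0² + 1) = 1*((¼)*0 + 1) = 1*(0 + 1) = 1*1 = 1)
N = -7/2 (N = 1/(-2) - 3/1 = 1*(-½) - 3*1 = -½ - 3 = -7/2 ≈ -3.5000)
(11 - 15)*N = (11 - 15)*(-7/2) = -4*(-7/2) = 14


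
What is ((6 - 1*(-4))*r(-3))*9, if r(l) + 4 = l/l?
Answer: -270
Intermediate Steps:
r(l) = -3 (r(l) = -4 + l/l = -4 + 1 = -3)
((6 - 1*(-4))*r(-3))*9 = ((6 - 1*(-4))*(-3))*9 = ((6 + 4)*(-3))*9 = (10*(-3))*9 = -30*9 = -270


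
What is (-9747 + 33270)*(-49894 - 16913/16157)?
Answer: -18963166916733/16157 ≈ -1.1737e+9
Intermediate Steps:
(-9747 + 33270)*(-49894 - 16913/16157) = 23523*(-49894 - 16913*1/16157) = 23523*(-49894 - 16913/16157) = 23523*(-806154271/16157) = -18963166916733/16157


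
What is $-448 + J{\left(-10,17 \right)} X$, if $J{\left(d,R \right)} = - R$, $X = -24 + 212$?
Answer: $-3644$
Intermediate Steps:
$X = 188$
$-448 + J{\left(-10,17 \right)} X = -448 + \left(-1\right) 17 \cdot 188 = -448 - 3196 = -3644$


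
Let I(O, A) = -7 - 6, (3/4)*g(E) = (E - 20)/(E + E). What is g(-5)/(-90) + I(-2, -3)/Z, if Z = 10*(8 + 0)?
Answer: -431/2160 ≈ -0.19954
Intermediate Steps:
g(E) = 2*(-20 + E)/(3*E) (g(E) = 4*((E - 20)/(E + E))/3 = 4*((-20 + E)/((2*E)))/3 = 4*((-20 + E)*(1/(2*E)))/3 = 4*((-20 + E)/(2*E))/3 = 2*(-20 + E)/(3*E))
I(O, A) = -13
Z = 80 (Z = 10*8 = 80)
g(-5)/(-90) + I(-2, -3)/Z = ((⅔)*(-20 - 5)/(-5))/(-90) - 13/80 = ((⅔)*(-⅕)*(-25))*(-1/90) - 13*1/80 = (10/3)*(-1/90) - 13/80 = -1/27 - 13/80 = -431/2160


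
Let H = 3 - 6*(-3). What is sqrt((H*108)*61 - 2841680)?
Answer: 2*I*sqrt(675833) ≈ 1644.2*I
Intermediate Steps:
H = 21 (H = 3 + 18 = 21)
sqrt((H*108)*61 - 2841680) = sqrt((21*108)*61 - 2841680) = sqrt(2268*61 - 2841680) = sqrt(138348 - 2841680) = sqrt(-2703332) = 2*I*sqrt(675833)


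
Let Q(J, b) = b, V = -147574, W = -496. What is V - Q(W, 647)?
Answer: -148221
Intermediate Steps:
V - Q(W, 647) = -147574 - 1*647 = -147574 - 647 = -148221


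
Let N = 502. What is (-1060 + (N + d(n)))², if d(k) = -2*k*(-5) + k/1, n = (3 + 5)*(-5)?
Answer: 996004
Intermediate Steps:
n = -40 (n = 8*(-5) = -40)
d(k) = 11*k (d(k) = 10*k + k*1 = 10*k + k = 11*k)
(-1060 + (N + d(n)))² = (-1060 + (502 + 11*(-40)))² = (-1060 + (502 - 440))² = (-1060 + 62)² = (-998)² = 996004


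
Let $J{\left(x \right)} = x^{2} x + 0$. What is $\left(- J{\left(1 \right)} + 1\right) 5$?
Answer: $0$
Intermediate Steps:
$J{\left(x \right)} = x^{3}$ ($J{\left(x \right)} = x^{3} + 0 = x^{3}$)
$\left(- J{\left(1 \right)} + 1\right) 5 = \left(- 1^{3} + 1\right) 5 = \left(\left(-1\right) 1 + 1\right) 5 = \left(-1 + 1\right) 5 = 0 \cdot 5 = 0$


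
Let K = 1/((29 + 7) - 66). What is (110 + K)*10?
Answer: 3299/3 ≈ 1099.7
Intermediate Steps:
K = -1/30 (K = 1/(36 - 66) = 1/(-30) = -1/30 ≈ -0.033333)
(110 + K)*10 = (110 - 1/30)*10 = (3299/30)*10 = 3299/3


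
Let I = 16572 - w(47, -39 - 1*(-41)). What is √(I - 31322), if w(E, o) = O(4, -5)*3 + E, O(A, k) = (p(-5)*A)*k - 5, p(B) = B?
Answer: I*√15082 ≈ 122.81*I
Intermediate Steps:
O(A, k) = -5 - 5*A*k (O(A, k) = (-5*A)*k - 5 = -5*A*k - 5 = -5 - 5*A*k)
w(E, o) = 285 + E (w(E, o) = (-5 - 5*4*(-5))*3 + E = (-5 + 100)*3 + E = 95*3 + E = 285 + E)
I = 16240 (I = 16572 - (285 + 47) = 16572 - 1*332 = 16572 - 332 = 16240)
√(I - 31322) = √(16240 - 31322) = √(-15082) = I*√15082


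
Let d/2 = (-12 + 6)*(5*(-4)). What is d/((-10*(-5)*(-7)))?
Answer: -24/35 ≈ -0.68571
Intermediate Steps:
d = 240 (d = 2*((-12 + 6)*(5*(-4))) = 2*(-6*(-20)) = 2*120 = 240)
d/((-10*(-5)*(-7))) = 240/((-10*(-5)*(-7))) = 240/((50*(-7))) = 240/(-350) = 240*(-1/350) = -24/35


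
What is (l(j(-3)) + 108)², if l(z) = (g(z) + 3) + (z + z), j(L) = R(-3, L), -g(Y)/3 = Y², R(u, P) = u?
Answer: 6084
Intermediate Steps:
g(Y) = -3*Y²
j(L) = -3
l(z) = 3 - 3*z² + 2*z (l(z) = (-3*z² + 3) + (z + z) = (3 - 3*z²) + 2*z = 3 - 3*z² + 2*z)
(l(j(-3)) + 108)² = ((3 - 3*(-3)² + 2*(-3)) + 108)² = ((3 - 3*9 - 6) + 108)² = ((3 - 27 - 6) + 108)² = (-30 + 108)² = 78² = 6084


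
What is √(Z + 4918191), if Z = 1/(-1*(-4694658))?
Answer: √108396013562817406782/4694658 ≈ 2217.7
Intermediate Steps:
Z = 1/4694658 ≈ 2.1301e-7
√(Z + 4918191) = √(1/4694658 + 4918191) = √(23089224723679/4694658) = √108396013562817406782/4694658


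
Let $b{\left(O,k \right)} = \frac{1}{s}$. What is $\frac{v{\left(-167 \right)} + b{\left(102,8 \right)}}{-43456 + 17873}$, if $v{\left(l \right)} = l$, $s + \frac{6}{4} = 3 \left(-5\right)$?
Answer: $\frac{5513}{844239} \approx 0.0065301$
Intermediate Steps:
$s = - \frac{33}{2}$ ($s = - \frac{3}{2} + 3 \left(-5\right) = - \frac{3}{2} - 15 = - \frac{33}{2} \approx -16.5$)
$b{\left(O,k \right)} = - \frac{2}{33}$ ($b{\left(O,k \right)} = \frac{1}{- \frac{33}{2}} = - \frac{2}{33}$)
$\frac{v{\left(-167 \right)} + b{\left(102,8 \right)}}{-43456 + 17873} = \frac{-167 - \frac{2}{33}}{-43456 + 17873} = - \frac{5513}{33 \left(-25583\right)} = \left(- \frac{5513}{33}\right) \left(- \frac{1}{25583}\right) = \frac{5513}{844239}$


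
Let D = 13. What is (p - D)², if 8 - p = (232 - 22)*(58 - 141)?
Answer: 303630625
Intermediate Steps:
p = 17438 (p = 8 - (232 - 22)*(58 - 141) = 8 - 210*(-83) = 8 - 1*(-17430) = 8 + 17430 = 17438)
(p - D)² = (17438 - 1*13)² = (17438 - 13)² = 17425² = 303630625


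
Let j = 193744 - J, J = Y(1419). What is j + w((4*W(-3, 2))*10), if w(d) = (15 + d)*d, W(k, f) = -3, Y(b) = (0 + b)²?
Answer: -1807217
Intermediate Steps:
Y(b) = b²
J = 2013561 (J = 1419² = 2013561)
j = -1819817 (j = 193744 - 1*2013561 = 193744 - 2013561 = -1819817)
w(d) = d*(15 + d)
j + w((4*W(-3, 2))*10) = -1819817 + ((4*(-3))*10)*(15 + (4*(-3))*10) = -1819817 + (-12*10)*(15 - 12*10) = -1819817 - 120*(15 - 120) = -1819817 - 120*(-105) = -1819817 + 12600 = -1807217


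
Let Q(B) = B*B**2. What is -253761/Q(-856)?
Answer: 253761/627222016 ≈ 0.00040458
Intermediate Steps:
Q(B) = B**3
-253761/Q(-856) = -253761/((-856)**3) = -253761/(-627222016) = -253761*(-1/627222016) = 253761/627222016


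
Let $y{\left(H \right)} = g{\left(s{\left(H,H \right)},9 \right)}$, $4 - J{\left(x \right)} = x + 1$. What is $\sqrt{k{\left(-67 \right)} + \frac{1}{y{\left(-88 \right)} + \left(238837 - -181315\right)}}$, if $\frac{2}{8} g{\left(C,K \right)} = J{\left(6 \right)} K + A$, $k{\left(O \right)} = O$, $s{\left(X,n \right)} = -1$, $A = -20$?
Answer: $\frac{i \sqrt{2954193396717}}{209982} \approx 8.1853 i$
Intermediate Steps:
$J{\left(x \right)} = 3 - x$ ($J{\left(x \right)} = 4 - \left(x + 1\right) = 4 - \left(1 + x\right) = 3 - x$)
$g{\left(C,K \right)} = -80 - 12 K$ ($g{\left(C,K \right)} = 4 \left(\left(3 - 6\right) K - 20\right) = 4 \left(- 3 K - 20\right) = 4 \left(-20 - 3 K\right) = -80 - 12 K$)
$y{\left(H \right)} = -188$ ($y{\left(H \right)} = -80 - 108 = -188$)
$\sqrt{k{\left(-67 \right)} + \frac{1}{y{\left(-88 \right)} + \left(238837 - -181315\right)}} = \sqrt{-67 + \frac{1}{-188 + \left(238837 - -181315\right)}} = \sqrt{-67 + \frac{1}{-188 + \left(238837 + 181315\right)}} = \sqrt{-67 + \frac{1}{-188 + 420152}} = \sqrt{-67 + \frac{1}{419964}} = \sqrt{- \frac{28137587}{419964}} = \frac{i \sqrt{2954193396717}}{209982}$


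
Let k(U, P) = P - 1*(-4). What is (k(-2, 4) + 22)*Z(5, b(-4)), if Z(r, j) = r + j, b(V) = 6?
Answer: 330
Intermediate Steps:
Z(r, j) = j + r
k(U, P) = 4 + P (k(U, P) = P + 4 = 4 + P)
(k(-2, 4) + 22)*Z(5, b(-4)) = ((4 + 4) + 22)*(6 + 5) = (8 + 22)*11 = 30*11 = 330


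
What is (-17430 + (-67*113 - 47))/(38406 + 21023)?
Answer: -25048/59429 ≈ -0.42148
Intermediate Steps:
(-17430 + (-67*113 - 47))/(38406 + 21023) = (-17430 + (-7571 - 47))/59429 = (-17430 - 7618)*(1/59429) = -25048*1/59429 = -25048/59429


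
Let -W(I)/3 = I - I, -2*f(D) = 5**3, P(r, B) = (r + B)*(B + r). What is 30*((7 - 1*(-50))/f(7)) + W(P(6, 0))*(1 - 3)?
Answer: -684/25 ≈ -27.360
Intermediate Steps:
P(r, B) = (B + r)**2 (P(r, B) = (B + r)*(B + r) = (B + r)**2)
f(D) = -125/2 (f(D) = -1/2*5**3 = -1/2*125 = -125/2)
W(I) = 0 (W(I) = -3*(I - I) = -3*0 = 0)
30*((7 - 1*(-50))/f(7)) + W(P(6, 0))*(1 - 3) = 30*((7 - 1*(-50))/(-125/2)) + 0*(1 - 3) = 30*((7 + 50)*(-2/125)) + 0*(-2) = 30*(57*(-2/125)) + 0 = 30*(-114/125) + 0 = -684/25 + 0 = -684/25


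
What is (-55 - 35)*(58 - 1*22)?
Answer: -3240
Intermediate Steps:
(-55 - 35)*(58 - 1*22) = -90*(58 - 22) = -90*36 = -3240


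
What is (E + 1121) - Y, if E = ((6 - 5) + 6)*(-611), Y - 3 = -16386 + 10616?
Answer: 2611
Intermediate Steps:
Y = -5767 (Y = 3 + (-16386 + 10616) = 3 - 5770 = -5767)
E = -4277 (E = (1 + 6)*(-611) = 7*(-611) = -4277)
(E + 1121) - Y = (-4277 + 1121) - 1*(-5767) = -3156 + 5767 = 2611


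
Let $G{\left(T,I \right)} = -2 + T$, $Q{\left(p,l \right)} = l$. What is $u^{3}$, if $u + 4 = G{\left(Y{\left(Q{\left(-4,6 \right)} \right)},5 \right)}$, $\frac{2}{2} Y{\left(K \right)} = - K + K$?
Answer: $-216$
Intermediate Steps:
$Y{\left(K \right)} = 0$ ($Y{\left(K \right)} = - K + K = 0$)
$u = -6$ ($u = -4 + \left(-2 + 0\right) = -4 - 2 = -6$)
$u^{3} = \left(-6\right)^{3} = -216$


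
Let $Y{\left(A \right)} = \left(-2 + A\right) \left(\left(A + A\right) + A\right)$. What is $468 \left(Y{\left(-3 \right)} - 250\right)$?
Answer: $-95940$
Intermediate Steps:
$Y{\left(A \right)} = 3 A \left(-2 + A\right)$ ($Y{\left(A \right)} = \left(-2 + A\right) \left(2 A + A\right) = \left(-2 + A\right) 3 A = 3 A \left(-2 + A\right)$)
$468 \left(Y{\left(-3 \right)} - 250\right) = 468 \left(3 \left(-3\right) \left(-2 - 3\right) - 250\right) = 468 \left(3 \left(-3\right) \left(-5\right) - 250\right) = 468 \left(45 - 250\right) = 468 \left(-205\right) = -95940$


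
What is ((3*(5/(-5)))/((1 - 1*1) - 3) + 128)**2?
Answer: 16641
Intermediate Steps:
((3*(5/(-5)))/((1 - 1*1) - 3) + 128)**2 = ((3*(5*(-1/5)))/((1 - 1) - 3) + 128)**2 = ((3*(-1))/(0 - 3) + 128)**2 = (-3/(-3) + 128)**2 = (-3*(-1/3) + 128)**2 = (1 + 128)**2 = 129**2 = 16641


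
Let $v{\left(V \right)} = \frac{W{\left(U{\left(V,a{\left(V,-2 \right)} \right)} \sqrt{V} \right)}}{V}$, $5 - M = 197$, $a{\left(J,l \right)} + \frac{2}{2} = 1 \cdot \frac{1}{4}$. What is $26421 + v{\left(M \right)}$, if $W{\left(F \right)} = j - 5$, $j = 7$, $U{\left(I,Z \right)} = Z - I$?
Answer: $\frac{2536415}{96} \approx 26421.0$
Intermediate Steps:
$a{\left(J,l \right)} = - \frac{3}{4}$ ($a{\left(J,l \right)} = -1 + 1 \cdot \frac{1}{4} = -1 + \frac{1}{4} = - \frac{3}{4}$)
$M = -192$ ($M = 5 - 197 = -192$)
$W{\left(F \right)} = 2$ ($W{\left(F \right)} = 7 - 5 = 2$)
$v{\left(V \right)} = \frac{2}{V}$
$26421 + v{\left(M \right)} = 26421 + \frac{2}{-192} = 26421 + 2 \left(- \frac{1}{192}\right) = 26421 - \frac{1}{96} = \frac{2536415}{96}$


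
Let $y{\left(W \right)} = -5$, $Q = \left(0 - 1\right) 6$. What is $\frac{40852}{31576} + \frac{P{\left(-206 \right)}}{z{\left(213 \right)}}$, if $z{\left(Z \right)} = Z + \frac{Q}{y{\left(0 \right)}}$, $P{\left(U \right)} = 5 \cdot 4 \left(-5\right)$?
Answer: $\frac{6991123}{8454474} \approx 0.82691$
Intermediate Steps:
$Q = -6$ ($Q = \left(-1\right) 6 = -6$)
$P{\left(U \right)} = -100$ ($P{\left(U \right)} = 20 \left(-5\right) = -100$)
$z{\left(Z \right)} = \frac{6}{5} + Z$ ($z{\left(Z \right)} = Z - \frac{6}{-5} = Z - - \frac{6}{5} = Z + \frac{6}{5} = \frac{6}{5} + Z$)
$\frac{40852}{31576} + \frac{P{\left(-206 \right)}}{z{\left(213 \right)}} = \frac{40852}{31576} - \frac{100}{\frac{6}{5} + 213} = 40852 \cdot \frac{1}{31576} - \frac{100}{\frac{1071}{5}} = \frac{10213}{7894} - \frac{500}{1071} = \frac{6991123}{8454474}$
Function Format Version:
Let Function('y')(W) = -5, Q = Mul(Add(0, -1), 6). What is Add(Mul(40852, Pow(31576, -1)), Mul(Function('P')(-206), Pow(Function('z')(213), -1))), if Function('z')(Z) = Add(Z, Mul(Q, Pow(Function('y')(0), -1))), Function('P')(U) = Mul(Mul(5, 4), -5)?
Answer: Rational(6991123, 8454474) ≈ 0.82691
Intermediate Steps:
Q = -6 (Q = Mul(-1, 6) = -6)
Function('P')(U) = -100 (Function('P')(U) = Mul(20, -5) = -100)
Function('z')(Z) = Add(Rational(6, 5), Z) (Function('z')(Z) = Add(Z, Mul(-6, Pow(-5, -1))) = Add(Z, Mul(-6, Rational(-1, 5))) = Add(Z, Rational(6, 5)) = Add(Rational(6, 5), Z))
Add(Mul(40852, Pow(31576, -1)), Mul(Function('P')(-206), Pow(Function('z')(213), -1))) = Add(Mul(40852, Pow(31576, -1)), Mul(-100, Pow(Add(Rational(6, 5), 213), -1))) = Add(Mul(40852, Rational(1, 31576)), Mul(-100, Pow(Rational(1071, 5), -1))) = Add(Rational(10213, 7894), Mul(-100, Rational(5, 1071))) = Add(Rational(10213, 7894), Rational(-500, 1071)) = Rational(6991123, 8454474)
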